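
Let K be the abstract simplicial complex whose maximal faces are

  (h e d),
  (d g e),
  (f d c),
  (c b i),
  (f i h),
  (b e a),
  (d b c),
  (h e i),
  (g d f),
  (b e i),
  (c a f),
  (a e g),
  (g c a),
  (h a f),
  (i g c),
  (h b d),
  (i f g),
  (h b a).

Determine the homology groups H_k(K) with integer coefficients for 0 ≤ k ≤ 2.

H_0 = Z,  H_1 = Z ⊕ Z/2Z,  H_2 = 0.

Take the total order a < b < c < d < e < f < g < h < i on the vertex set. Then K (dimension 2) consists of the simplices:

  0-simplices (9): a, b, c, d, e, f, g, h, i
  1-simplices (27): ab, ac, ae, af, ag, ah, bc, bd, be, bh, bi, cd, cf, cg, ci, de, df, dg, dh, eg, eh, ei, fg, fh, fi, gi, hi
  2-simplices (18): abe, abh, acf, acg, aeg, afh, bcd, bci, bdh, bei, cdf, cgi, deg, deh, dfg, ehi, fgi, fhi

Hence C_0 ≅ Z^9, C_1 ≅ Z^27, C_2 ≅ Z^18.

The boundary map ∂_1: C_1 → C_0 is given by ∂[p,q] = [q] − [p]. For instance
  ∂ah = h − a.
The 9×27 boundary matrix has rank 8 and Smith normal form diag(1,1,1,1,1,1,1,1).

The boundary map ∂_2: C_2 → C_1 maps a triangle to the signed sum of its edges. For instance
  ∂dfg = fg − dg + df,
  ∂fgi = gi − fi + fg.
As a 27×18 matrix over Z this has rank 18, with invariant factors (1,1,1,1,1,1,1,1,1,1,1,1,1,1,1,1,1,2).

Computing H_k = (kernel of ∂_k) / (image of ∂_{k+1}):

  H_0: rank C_0 − rank ∂_1 = 9 − 8 = 1, and the invariant factors of ∂_1 are all 1, so H_0 = Z.
  H_1: rank ker ∂_1 − rank ∂_2 = (27 − 8) − 18 = 1, and ∂_2 has invariant factor 2 > 1, so H_1 = Z ⊕ Z/2Z.
  H_2: rank ker ∂_2 − rank ∂_3 = (18 − 18) − 0 = 0, and there is no ∂_3, so H_2 = 0.

(K is a triangulation of the Klein bottle.)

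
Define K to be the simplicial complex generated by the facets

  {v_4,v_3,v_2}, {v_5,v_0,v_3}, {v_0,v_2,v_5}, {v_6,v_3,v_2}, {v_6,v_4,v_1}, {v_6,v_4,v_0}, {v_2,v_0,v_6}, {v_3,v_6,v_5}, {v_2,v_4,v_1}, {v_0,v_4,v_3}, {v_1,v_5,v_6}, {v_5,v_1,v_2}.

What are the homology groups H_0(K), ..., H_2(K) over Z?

H_0 = Z,  H_1 = Z/2Z,  H_2 = 0.

We work with the vertex ordering v_0 < v_1 < v_2 < v_3 < v_4 < v_5 < v_6. The simplices of K, each written with vertices in increasing order, are:

  0-simplices (7): [v_0], [v_1], [v_2], [v_3], [v_4], [v_5], [v_6]
  1-simplices (18): (18 of them)
  2-simplices (12): (12 of them)

giving chain groups C_0 ≅ Z^7, C_1 ≅ Z^18, C_2 ≅ Z^12.

Boundary ∂_1: C_1 → C_0 sends each edge [p,q] (with p < q) to q − p. For instance
  ∂[v_3,v_5] = [v_5] − [v_3].
As a 7×18 matrix over Z this has rank 6, with invariant factors (1,1,1,1,1,1).

Boundary ∂_2: C_2 → C_1 sends each 2-simplex [p,q,r] to [q,r] − [p,r] + [p,q]. For instance
  ∂[v_0,v_2,v_6] = [v_2,v_6] − [v_0,v_6] + [v_0,v_2],
  ∂[v_1,v_2,v_5] = [v_2,v_5] − [v_1,v_5] + [v_1,v_2].
The 18×12 boundary matrix has rank 12 and Smith normal form diag(1,1,1,1,1,1,1,1,1,1,1,2).

Now H_k = ker ∂_k / im ∂_{k+1}, so:

  H_0: rank C_0 − rank ∂_1 = 7 − 6 = 1, and the invariant factors of ∂_1 are all 1, so H_0 ≅ Z.
  H_1: rank ker ∂_1 − rank ∂_2 = (18 − 6) − 12 = 0, and ∂_2 has invariant factor 2 > 1, so H_1 ≅ Z/2Z.
  H_2: rank ker ∂_2 − rank ∂_3 = (12 − 12) − 0 = 0, and there is no ∂_3, so H_2 ≅ 0.

As a check, the Euler characteristic is 7 − 18 + 12 = 1, which agrees with 1 − 0 + 0 = 1.
(K is a triangulation of the real projective plane RP^2.)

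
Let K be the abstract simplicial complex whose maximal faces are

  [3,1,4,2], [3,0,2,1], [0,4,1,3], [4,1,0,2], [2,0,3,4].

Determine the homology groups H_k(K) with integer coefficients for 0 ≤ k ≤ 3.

Take the total order 0 < 1 < 2 < 3 < 4 on the vertex set. Then K (dimension 3) consists of the simplices:

  0-simplices (5): [0], [1], [2], [3], [4]
  1-simplices (10): [0,1], [0,2], [0,3], [0,4], [1,2], [1,3], [1,4], [2,3], [2,4], [3,4]
  2-simplices (10): [0,1,2], [0,1,3], [0,1,4], [0,2,3], [0,2,4], [0,3,4], [1,2,3], [1,2,4], [1,3,4], [2,3,4]
  3-simplices (5): [0,1,2,3], [0,1,2,4], [0,1,3,4], [0,2,3,4], [1,2,3,4]

Hence C_0 ≅ Z^5, C_1 ≅ Z^10, C_2 ≅ Z^10, C_3 ≅ Z^5.

The boundary map ∂_1: C_1 → C_0 sends each edge [p,q] (with p < q) to q − p.
As a 5×10 matrix over Z this has rank 4, with invariant factors (1,1,1,1).

The boundary map ∂_2: C_2 → C_1 acts by ∂[p,q,r] = [q,r] − [p,r] + [p,q]. For instance
  ∂[0,1,2] = [1,2] − [0,2] + [0,1],
  ∂[1,2,3] = [2,3] − [1,3] + [1,2].
As a 10×10 matrix over Z this has rank 6, with invariant factors (1,1,1,1,1,1).

The boundary map ∂_3: C_3 → C_2 sends each 3-simplex σ to the alternating sum Σ_i (−1)^i (σ with its i-th vertex removed). For instance
  ∂[0,1,2,4] = [1,2,4] − [0,2,4] + [0,1,4] − [0,1,2],
  ∂[0,1,3,4] = [1,3,4] − [0,3,4] + [0,1,4] − [0,1,3].
The resulting 10×5 matrix has rank 4, and its Smith normal form has invariant factors (1,1,1,1).

From H_k ≅ ker(∂_k) / im(∂_{k+1}) we obtain:

  H_0: rank C_0 − rank ∂_1 = 5 − 4 = 1, and the invariant factors of ∂_1 are all 1, so H_0 ≅ Z.
  H_1: rank ker ∂_1 − rank ∂_2 = (10 − 4) − 6 = 0, and the invariant factors of ∂_2 are all 1, so H_1 ≅ 0.
  H_2: rank ker ∂_2 − rank ∂_3 = (10 − 6) − 4 = 0, and the invariant factors of ∂_3 are all 1, so H_2 ≅ 0.
  H_3: rank ker ∂_3 − rank ∂_4 = (5 − 4) − 0 = 1, and there is no ∂_4, so H_3 ≅ Z.

H_0 ≅ Z,  H_1 = 0,  H_2 = 0,  H_3 ≅ Z.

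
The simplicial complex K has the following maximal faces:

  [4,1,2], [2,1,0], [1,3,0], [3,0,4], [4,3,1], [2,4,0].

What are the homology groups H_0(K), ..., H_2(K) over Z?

K has 5 vertices, 9 edges, 6 triangles.
rank ∂_0 = 0, rank ∂_1 = 4 ⇒ b_0 = 5 − 0 − 4 = 1; all invariant factors of ∂_1 are 1 so no torsion. So H_0 = Z.
rank ∂_1 = 4, rank ∂_2 = 5 ⇒ b_1 = 9 − 4 − 5 = 0; all invariant factors of ∂_2 are 1 so no torsion. So H_1 = 0.
rank ∂_2 = 5, rank ∂_3 = 0 ⇒ b_2 = 6 − 5 − 0 = 1. So H_2 = Z.

H_0 = Z,  H_1 = 0,  H_2 = Z.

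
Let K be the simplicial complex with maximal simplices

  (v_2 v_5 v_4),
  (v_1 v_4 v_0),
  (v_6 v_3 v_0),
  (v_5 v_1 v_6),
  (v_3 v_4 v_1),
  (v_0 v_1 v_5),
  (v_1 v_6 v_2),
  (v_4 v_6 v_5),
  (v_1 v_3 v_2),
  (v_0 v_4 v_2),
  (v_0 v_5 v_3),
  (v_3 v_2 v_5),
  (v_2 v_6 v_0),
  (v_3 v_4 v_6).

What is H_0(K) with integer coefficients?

H_0 = Z.

Take the total order v_0 < v_1 < v_2 < v_3 < v_4 < v_5 < v_6 on the vertex set. Then K (dimension 2) consists of the simplices:

  0-simplices (7): [v_0], [v_1], [v_2], [v_3], [v_4], [v_5], [v_6]
  1-simplices (21): (21 of them)
  2-simplices (14): (14 of them)

giving chain groups C_0 ≅ Z^7, C_1 ≅ Z^21, C_2 ≅ Z^14.

∂_1: C_1 → C_0 maps an edge to its endpoints' difference, ∂[p,q] = q − p. For instance
  ∂[v_0,v_1] = [v_1] − [v_0].
The resulting 7×21 matrix has rank 6, and its Smith normal form has invariant factors (1,1,1,1,1,1).

Boundary ∂_2: C_2 → C_1 maps a triangle to the signed sum of its edges. For instance
  ∂[v_1,v_3,v_4] = [v_3,v_4] − [v_1,v_4] + [v_1,v_3],
  ∂[v_0,v_3,v_6] = [v_3,v_6] − [v_0,v_6] + [v_0,v_3].
The resulting 21×14 matrix has rank 13, and its Smith normal form has invariant factors (1,1,1,1,1,1,1,1,1,1,1,1,1).

From H_k ≅ ker(∂_k) / im(∂_{k+1}) we obtain:

  H_0: rank C_0 − rank ∂_1 = 7 − 6 = 1, and the invariant factors of ∂_1 are all 1, so H_0 = Z.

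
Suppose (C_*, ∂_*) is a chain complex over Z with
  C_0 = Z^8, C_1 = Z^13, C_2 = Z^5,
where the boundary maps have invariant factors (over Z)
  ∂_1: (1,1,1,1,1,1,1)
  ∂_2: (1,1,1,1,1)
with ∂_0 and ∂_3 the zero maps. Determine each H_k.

H_0: b_0 = 8 − 0 − 7 = 1; torsion from ∂_1 factors > 1: none. So H_0 ≅ Z.
H_1: b_1 = 13 − 7 − 5 = 1; torsion from ∂_2 factors > 1: none. So H_1 ≅ Z.
H_2: b_2 = 5 − 5 − 0 = 0; torsion from ∂_3 factors > 1: none. So H_2 ≅ 0.

H_0 ≅ Z,  H_1 ≅ Z,  H_2 = 0.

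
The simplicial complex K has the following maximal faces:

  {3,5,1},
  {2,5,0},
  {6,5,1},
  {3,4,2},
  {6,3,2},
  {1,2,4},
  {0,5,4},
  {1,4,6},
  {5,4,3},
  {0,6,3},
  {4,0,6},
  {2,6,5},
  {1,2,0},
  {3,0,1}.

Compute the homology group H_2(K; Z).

Take the total order 0 < 1 < 2 < 3 < 4 < 5 < 6 on the vertex set. Then K (dimension 2) consists of the simplices:

  0-simplices (7): [0], [1], [2], [3], [4], [5], [6]
  1-simplices (21): [0,1], [0,2], [0,3], [0,4], [0,5], [0,6], [1,2], [1,3], [1,4], [1,5], [1,6], [2,3], [2,4], [2,5], [2,6], [3,4], [3,5], [3,6], [4,5], [4,6], [5,6]
  2-simplices (14): [0,1,2], [0,1,3], [0,2,5], [0,3,6], [0,4,5], [0,4,6], [1,2,4], [1,3,5], [1,4,6], [1,5,6], [2,3,4], [2,3,6], [2,5,6], [3,4,5]

Hence C_0 ≅ Z^7, C_1 ≅ Z^21, C_2 ≅ Z^14.

∂_1: C_1 → C_0 maps an edge to its endpoints' difference, ∂[p,q] = q − p. For instance
  ∂[2,5] = [5] − [2].
This gives a 7×21 integer matrix of rank 6; reducing to Smith normal form yields diagonal entries (1,1,1,1,1,1).

∂_2: C_2 → C_1 maps a triangle to the signed sum of its edges. For instance
  ∂[0,4,6] = [4,6] − [0,6] + [0,4],
  ∂[3,4,5] = [4,5] − [3,5] + [3,4].
The 21×14 boundary matrix has rank 13 and Smith normal form diag(1,1,1,1,1,1,1,1,1,1,1,1,1).

Now H_k = ker ∂_k / im ∂_{k+1}, so:

  H_2: rank ker ∂_2 − rank ∂_3 = (14 − 13) − 0 = 1, and there is no ∂_3, so H_2 = Z.

H_2 ≅ Z.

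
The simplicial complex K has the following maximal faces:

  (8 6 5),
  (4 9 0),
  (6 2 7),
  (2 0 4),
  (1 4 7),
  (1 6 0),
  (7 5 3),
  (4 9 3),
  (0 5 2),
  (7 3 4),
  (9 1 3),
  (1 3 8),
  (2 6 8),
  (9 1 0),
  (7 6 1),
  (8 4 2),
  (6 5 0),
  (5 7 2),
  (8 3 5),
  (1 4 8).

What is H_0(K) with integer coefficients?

H_0 ≅ Z.

Take the total order 0 < 1 < 2 < 3 < 4 < 5 < 6 < 7 < 8 < 9 on the vertex set. Then K (dimension 2) consists of the simplices:

  0-simplices (10): [0], [1], [2], [3], [4], [5], [6], [7], [8], [9]
  1-simplices (30): (30 of them)
  2-simplices (20): (20 of them)

Hence C_0 ≅ Z^10, C_1 ≅ Z^30, C_2 ≅ Z^20.

∂_1: C_1 → C_0 sends each edge [p,q] (with p < q) to q − p.
The 10×30 boundary matrix has rank 9 and Smith normal form diag(1,1,1,1,1,1,1,1,1).

Boundary ∂_2: C_2 → C_1 maps a triangle to the signed sum of its edges. For instance
  ∂[0,1,6] = [1,6] − [0,6] + [0,1],
  ∂[2,6,8] = [6,8] − [2,8] + [2,6].
As a 30×20 matrix over Z this has rank 20, with invariant factors (1,1,1,1,1,1,1,1,1,1,1,1,1,1,1,1,1,1,1,2).

Now H_k = ker ∂_k / im ∂_{k+1}, so:

  H_0: rank C_0 − rank ∂_1 = 10 − 9 = 1, and the invariant factors of ∂_1 are all 1, so H_0 = Z.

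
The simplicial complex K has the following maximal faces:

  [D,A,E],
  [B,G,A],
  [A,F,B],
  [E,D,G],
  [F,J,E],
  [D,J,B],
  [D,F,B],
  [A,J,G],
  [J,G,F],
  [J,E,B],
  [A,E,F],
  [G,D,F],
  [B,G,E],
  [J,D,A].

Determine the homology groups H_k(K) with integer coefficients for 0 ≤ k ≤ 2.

H_0 ≅ Z,  H_1 ≅ Z^2,  H_2 ≅ Z.

Fix the vertex order A < B < D < E < F < G < J and write every simplex with vertices in increasing order. Then dim K = 2 and the simplices of K are:

  0-simplices (7): A, B, D, E, F, G, J
  1-simplices (21): AB, AD, AE, AF, AG, AJ, BD, BE, BF, BG, BJ, DE, DF, DG, DJ, EF, EG, EJ, FG, FJ, GJ
  2-simplices (14): ABF, ABG, ADE, ADJ, AEF, AGJ, BDF, BDJ, BEG, BEJ, DEG, DFG, EFJ, FGJ

Hence C_0 ≅ Z^7, C_1 ≅ Z^21, C_2 ≅ Z^14.

∂_1: C_1 → C_0 sends each edge [p,q] (with p < q) to q − p. For instance
  ∂FJ = J − F.
The 7×21 boundary matrix has rank 6 and Smith normal form diag(1,1,1,1,1,1).

Boundary ∂_2: C_2 → C_1 sends each 2-simplex [p,q,r] to [q,r] − [p,r] + [p,q]. For instance
  ∂DEG = EG − DG + DE,
  ∂AGJ = GJ − AJ + AG.
The 21×14 boundary matrix has rank 13 and Smith normal form diag(1,1,1,1,1,1,1,1,1,1,1,1,1).

From H_k ≅ ker(∂_k) / im(∂_{k+1}) we obtain:

  H_0: rank C_0 − rank ∂_1 = 7 − 6 = 1, and the invariant factors of ∂_1 are all 1, so H_0 = Z.
  H_1: rank ker ∂_1 − rank ∂_2 = (21 − 6) − 13 = 2, and the invariant factors of ∂_2 are all 1, so H_1 = Z^2.
  H_2: rank ker ∂_2 − rank ∂_3 = (14 − 13) − 0 = 1, and there is no ∂_3, so H_2 = Z.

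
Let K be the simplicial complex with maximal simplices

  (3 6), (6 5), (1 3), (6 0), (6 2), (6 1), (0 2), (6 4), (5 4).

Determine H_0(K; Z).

Take the total order 0 < 1 < 2 < 3 < 4 < 5 < 6 on the vertex set. Then K (dimension 1) consists of the simplices:

  0-simplices (7): [0], [1], [2], [3], [4], [5], [6]
  1-simplices (9): [0,2], [0,6], [1,3], [1,6], [2,6], [3,6], [4,5], [4,6], [5,6]

giving chain groups C_0 ≅ Z^7, C_1 ≅ Z^9.

The boundary map ∂_1: C_1 → C_0 sends each edge [p,q] (with p < q) to q − p.
As a 7×9 matrix over Z this has rank 6, with invariant factors (1,1,1,1,1,1).

From H_k ≅ ker(∂_k) / im(∂_{k+1}) we obtain:

  H_0: rank C_0 − rank ∂_1 = 7 − 6 = 1, and the invariant factors of ∂_1 are all 1, so H_0 = Z.

H_0 = Z.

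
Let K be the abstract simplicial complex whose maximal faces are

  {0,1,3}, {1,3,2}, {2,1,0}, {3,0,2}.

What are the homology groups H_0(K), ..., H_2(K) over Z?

H_0 ≅ Z,  H_1 = 0,  H_2 ≅ Z.

Order the vertices as 0 < 1 < 2 < 3. Listing each simplex with vertices in this order, K has dimension 2 with simplices:

  0-simplices (4): [0], [1], [2], [3]
  1-simplices (6): [0,1], [0,2], [0,3], [1,2], [1,3], [2,3]
  2-simplices (4): [0,1,2], [0,1,3], [0,2,3], [1,2,3]

Hence C_0 ≅ Z^4, C_1 ≅ Z^6, C_2 ≅ Z^4.

Boundary ∂_1: C_1 → C_0 sends each edge [p,q] (with p < q) to q − p. For instance
  ∂[0,2] = [2] − [0].
The resulting 4×6 matrix has rank 3, and its Smith normal form has invariant factors (1,1,1).

∂_2: C_2 → C_1 maps a triangle to the signed sum of its edges. For instance
  ∂[0,2,3] = [2,3] − [0,3] + [0,2],
  ∂[0,1,2] = [1,2] − [0,2] + [0,1].
This gives a 6×4 integer matrix of rank 3; reducing to Smith normal form yields diagonal entries (1,1,1).

Computing H_k = (kernel of ∂_k) / (image of ∂_{k+1}):

  H_0: rank C_0 − rank ∂_1 = 4 − 3 = 1, and the invariant factors of ∂_1 are all 1, so H_0 = Z.
  H_1: rank ker ∂_1 − rank ∂_2 = (6 − 3) − 3 = 0, and the invariant factors of ∂_2 are all 1, so H_1 = 0.
  H_2: rank ker ∂_2 − rank ∂_3 = (4 − 3) − 0 = 1, and there is no ∂_3, so H_2 = Z.

(K is a triangulation of the 2-sphere S^2.)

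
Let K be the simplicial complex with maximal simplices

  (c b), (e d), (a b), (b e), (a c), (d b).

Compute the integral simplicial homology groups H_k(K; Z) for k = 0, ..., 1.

H_0 = Z,  H_1 = Z^2.

We work with the vertex ordering a < b < c < d < e. The simplices of K, each written with vertices in increasing order, are:

  0-simplices (5): a, b, c, d, e
  1-simplices (6): ab, ac, bc, bd, be, de

so the chain groups are C_0 ≅ Z^5, C_1 ≅ Z^6.

Boundary ∂_1: C_1 → C_0 is given by ∂[p,q] = [q] − [p]. For instance
  ∂bc = c − b.
As a 5×6 matrix over Z this has rank 4, with invariant factors (1,1,1,1).

Computing H_k = (kernel of ∂_k) / (image of ∂_{k+1}):

  H_0: rank C_0 − rank ∂_1 = 5 − 4 = 1, and the invariant factors of ∂_1 are all 1, so H_0 = Z.
  H_1: rank ker ∂_1 − rank ∂_2 = (6 − 4) − 0 = 2, and there is no ∂_2, so H_1 = Z^2.

As a check, the Euler characteristic is 5 − 6 = -1, which agrees with 1 − 2 = -1.
(K is a triangulation of a wedge of 2 circles.)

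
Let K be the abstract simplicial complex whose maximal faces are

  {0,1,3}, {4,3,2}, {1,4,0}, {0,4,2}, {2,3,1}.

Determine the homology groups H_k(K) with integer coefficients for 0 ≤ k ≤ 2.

K has 5 vertices, 10 edges, 5 triangles.
rank ∂_0 = 0, rank ∂_1 = 4 ⇒ b_0 = 5 − 0 − 4 = 1; all invariant factors of ∂_1 are 1 so no torsion. So H_0 = Z.
rank ∂_1 = 4, rank ∂_2 = 5 ⇒ b_1 = 10 − 4 − 5 = 1; all invariant factors of ∂_2 are 1 so no torsion. So H_1 = Z.
rank ∂_2 = 5, rank ∂_3 = 0 ⇒ b_2 = 5 − 5 − 0 = 0. So H_2 = 0.

H_0 ≅ Z,  H_1 ≅ Z,  H_2 = 0.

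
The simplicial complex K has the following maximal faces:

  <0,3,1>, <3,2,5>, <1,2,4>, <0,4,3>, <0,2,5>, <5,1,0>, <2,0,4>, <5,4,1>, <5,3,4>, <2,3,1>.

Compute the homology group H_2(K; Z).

Order the vertices as 0 < 1 < 2 < 3 < 4 < 5. Listing each simplex with vertices in this order, K has dimension 2 with simplices:

  0-simplices (6): [0], [1], [2], [3], [4], [5]
  1-simplices (15): [0,1], [0,2], [0,3], [0,4], [0,5], [1,2], [1,3], [1,4], [1,5], [2,3], [2,4], [2,5], [3,4], [3,5], [4,5]
  2-simplices (10): [0,1,3], [0,1,5], [0,2,4], [0,2,5], [0,3,4], [1,2,3], [1,2,4], [1,4,5], [2,3,5], [3,4,5]

Hence C_0 ≅ Z^6, C_1 ≅ Z^15, C_2 ≅ Z^10.

∂_1: C_1 → C_0 sends each edge [p,q] (with p < q) to q − p. For instance
  ∂[2,5] = [5] − [2].
The 6×15 boundary matrix has rank 5 and Smith normal form diag(1,1,1,1,1).

Boundary ∂_2: C_2 → C_1 acts by ∂[p,q,r] = [q,r] − [p,r] + [p,q]. For instance
  ∂[0,2,5] = [2,5] − [0,5] + [0,2],
  ∂[0,3,4] = [3,4] − [0,4] + [0,3].
As a 15×10 matrix over Z this has rank 10, with invariant factors (1,1,1,1,1,1,1,1,1,2).

Now H_k = ker ∂_k / im ∂_{k+1}, so:

  H_2: rank ker ∂_2 − rank ∂_3 = (10 − 10) − 0 = 0, and there is no ∂_3, so H_2 = 0.

H_2 = 0.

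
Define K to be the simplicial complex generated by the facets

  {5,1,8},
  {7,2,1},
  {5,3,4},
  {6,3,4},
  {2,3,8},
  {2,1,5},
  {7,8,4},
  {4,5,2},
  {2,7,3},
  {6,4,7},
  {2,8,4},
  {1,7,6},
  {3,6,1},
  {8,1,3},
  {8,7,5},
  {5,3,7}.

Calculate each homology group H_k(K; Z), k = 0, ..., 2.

H_0 ≅ Z,  H_1 ≅ Z^2,  H_2 ≅ Z.

Take the total order 1 < 2 < 3 < 4 < 5 < 6 < 7 < 8 on the vertex set. Then K (dimension 2) consists of the simplices:

  0-simplices (8): [1], [2], [3], [4], [5], [6], [7], [8]
  1-simplices (24): (24 of them)
  2-simplices (16): [1,2,5], [1,2,7], [1,3,6], [1,3,8], [1,5,8], [1,6,7], [2,3,7], [2,3,8], [2,4,5], [2,4,8], [3,4,5], [3,4,6], [3,5,7], [4,6,7], [4,7,8], [5,7,8]

so the chain groups are C_0 ≅ Z^8, C_1 ≅ Z^24, C_2 ≅ Z^16.

The boundary map ∂_1: C_1 → C_0 maps an edge to its endpoints' difference, ∂[p,q] = q − p. For instance
  ∂[1,5] = [5] − [1].
The resulting 8×24 matrix has rank 7, and its Smith normal form has invariant factors (1,1,1,1,1,1,1).

Boundary ∂_2: C_2 → C_1 sends each 2-simplex [p,q,r] to [q,r] − [p,r] + [p,q]. For instance
  ∂[1,2,5] = [2,5] − [1,5] + [1,2],
  ∂[5,7,8] = [7,8] − [5,8] + [5,7].
The 24×16 boundary matrix has rank 15 and Smith normal form diag(1,1,1,1,1,1,1,1,1,1,1,1,1,1,1).

From H_k ≅ ker(∂_k) / im(∂_{k+1}) we obtain:

  H_0: rank C_0 − rank ∂_1 = 8 − 7 = 1, and the invariant factors of ∂_1 are all 1, so H_0 = Z.
  H_1: rank ker ∂_1 − rank ∂_2 = (24 − 7) − 15 = 2, and the invariant factors of ∂_2 are all 1, so H_1 = Z^2.
  H_2: rank ker ∂_2 − rank ∂_3 = (16 − 15) − 0 = 1, and there is no ∂_3, so H_2 = Z.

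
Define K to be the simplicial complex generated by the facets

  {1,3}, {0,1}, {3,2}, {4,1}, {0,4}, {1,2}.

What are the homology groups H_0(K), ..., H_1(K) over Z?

Order the vertices as 0 < 1 < 2 < 3 < 4. Listing each simplex with vertices in this order, K has dimension 1 with simplices:

  0-simplices (5): [0], [1], [2], [3], [4]
  1-simplices (6): [0,1], [0,4], [1,2], [1,3], [1,4], [2,3]

Hence C_0 ≅ Z^5, C_1 ≅ Z^6.

The boundary map ∂_1: C_1 → C_0 maps an edge to its endpoints' difference, ∂[p,q] = q − p.
The resulting 5×6 matrix has rank 4, and its Smith normal form has invariant factors (1,1,1,1).

Computing H_k = (kernel of ∂_k) / (image of ∂_{k+1}):

  H_0: rank C_0 − rank ∂_1 = 5 − 4 = 1, and the invariant factors of ∂_1 are all 1, so H_0 = Z.
  H_1: rank ker ∂_1 − rank ∂_2 = (6 − 4) − 0 = 2, and there is no ∂_2, so H_1 = Z^2.

(K is a triangulation of a wedge of 2 circles.)

H_0 = Z,  H_1 = Z^2.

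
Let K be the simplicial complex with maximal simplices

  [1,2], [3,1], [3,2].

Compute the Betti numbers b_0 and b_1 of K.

b_0 = 1, b_1 = 1.

Take the total order 1 < 2 < 3 on the vertex set. Then K (dimension 1) consists of the simplices:

  0-simplices (3): [1], [2], [3]
  1-simplices (3): [1,2], [1,3], [2,3]

Hence C_0 ≅ Z^3, C_1 ≅ Z^3.

Boundary ∂_1: C_1 → C_0 sends each edge [p,q] (with p < q) to q − p.
As a 3×3 matrix over Z this has rank 2, with invariant factors (1,1).

Computing H_k = (kernel of ∂_k) / (image of ∂_{k+1}):

  H_0: rank C_0 − rank ∂_1 = 3 − 2 = 1, and the invariant factors of ∂_1 are all 1, so H_0 = Z.
  H_1: rank ker ∂_1 − rank ∂_2 = (3 − 2) − 0 = 1, and there is no ∂_2, so H_1 = Z.

As a check, the Euler characteristic is 3 − 3 = 0, which agrees with 1 − 1 = 0.

Hence the Betti numbers are b_0 = 1, b_1 = 1.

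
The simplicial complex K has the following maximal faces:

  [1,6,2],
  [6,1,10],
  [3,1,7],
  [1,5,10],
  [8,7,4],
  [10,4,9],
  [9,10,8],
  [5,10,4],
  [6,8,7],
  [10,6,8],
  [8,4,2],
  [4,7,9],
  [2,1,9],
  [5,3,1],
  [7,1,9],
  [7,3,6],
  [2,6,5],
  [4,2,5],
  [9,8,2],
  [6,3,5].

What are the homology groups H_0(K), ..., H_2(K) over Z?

Take the total order 1 < 2 < 3 < 4 < 5 < 6 < 7 < 8 < 9 < 10 on the vertex set. Then K (dimension 2) consists of the simplices:

  0-simplices (10): [1], [2], [3], [4], [5], [6], [7], [8], [9], [10]
  1-simplices (30): (30 of them)
  2-simplices (20): (20 of them)

giving chain groups C_0 ≅ Z^10, C_1 ≅ Z^30, C_2 ≅ Z^20.

Boundary ∂_1: C_1 → C_0 is given by ∂[p,q] = [q] − [p].
The resulting 10×30 matrix has rank 9, and its Smith normal form has invariant factors (1,1,1,1,1,1,1,1,1).

∂_2: C_2 → C_1 sends each 2-simplex [p,q,r] to [q,r] − [p,r] + [p,q]. For instance
  ∂[4,7,8] = [7,8] − [4,8] + [4,7],
  ∂[1,2,6] = [2,6] − [1,6] + [1,2].
This gives a 30×20 integer matrix of rank 20; reducing to Smith normal form yields diagonal entries (1,1,1,1,1,1,1,1,1,1,1,1,1,1,1,1,1,1,1,2).

From H_k ≅ ker(∂_k) / im(∂_{k+1}) we obtain:

  H_0: rank C_0 − rank ∂_1 = 10 − 9 = 1, and the invariant factors of ∂_1 are all 1, so H_0 = Z.
  H_1: rank ker ∂_1 − rank ∂_2 = (30 − 9) − 20 = 1, and ∂_2 has invariant factor 2 > 1, so H_1 = Z ⊕ Z_2.
  H_2: rank ker ∂_2 − rank ∂_3 = (20 − 20) − 0 = 0, and there is no ∂_3, so H_2 = 0.

H_0 ≅ Z,  H_1 ≅ Z ⊕ Z_2,  H_2 = 0.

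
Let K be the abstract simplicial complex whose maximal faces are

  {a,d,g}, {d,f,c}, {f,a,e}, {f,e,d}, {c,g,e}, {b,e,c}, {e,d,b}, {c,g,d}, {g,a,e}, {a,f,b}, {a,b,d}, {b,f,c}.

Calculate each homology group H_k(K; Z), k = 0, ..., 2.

H_0 = Z,  H_1 = Z/2,  H_2 = 0.

Order the vertices as a < b < c < d < e < f < g. Listing each simplex with vertices in this order, K has dimension 2 with simplices:

  0-simplices (7): a, b, c, d, e, f, g
  1-simplices (18): ab, ad, ae, af, ag, bc, bd, be, bf, cd, ce, cf, cg, de, df, dg, ef, eg
  2-simplices (12): abd, abf, adg, aef, aeg, bce, bcf, bde, cdf, cdg, ceg, def

giving chain groups C_0 ≅ Z^7, C_1 ≅ Z^18, C_2 ≅ Z^12.

∂_1: C_1 → C_0 sends each edge [p,q] (with p < q) to q − p. For instance
  ∂cd = d − c.
The resulting 7×18 matrix has rank 6, and its Smith normal form has invariant factors (1,1,1,1,1,1).

Boundary ∂_2: C_2 → C_1 acts by ∂[p,q,r] = [q,r] − [p,r] + [p,q]. For instance
  ∂aef = ef − af + ae,
  ∂def = ef − df + de.
The resulting 18×12 matrix has rank 12, and its Smith normal form has invariant factors (1,1,1,1,1,1,1,1,1,1,1,2).

Now H_k = ker ∂_k / im ∂_{k+1}, so:

  H_0: rank C_0 − rank ∂_1 = 7 − 6 = 1, and the invariant factors of ∂_1 are all 1, so H_0 = Z.
  H_1: rank ker ∂_1 − rank ∂_2 = (18 − 6) − 12 = 0, and ∂_2 has invariant factor 2 > 1, so H_1 = Z/2.
  H_2: rank ker ∂_2 − rank ∂_3 = (12 − 12) − 0 = 0, and there is no ∂_3, so H_2 = 0.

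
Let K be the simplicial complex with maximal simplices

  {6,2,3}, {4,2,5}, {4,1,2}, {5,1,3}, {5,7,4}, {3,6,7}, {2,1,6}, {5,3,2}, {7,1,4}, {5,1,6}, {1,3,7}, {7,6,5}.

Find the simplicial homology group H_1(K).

H_1 ≅ Z_2.

Take the total order 1 < 2 < 3 < 4 < 5 < 6 < 7 on the vertex set. Then K (dimension 2) consists of the simplices:

  0-simplices (7): [1], [2], [3], [4], [5], [6], [7]
  1-simplices (18): [1,2], [1,3], [1,4], [1,5], [1,6], [1,7], [2,3], [2,4], [2,5], [2,6], [3,5], [3,6], [3,7], [4,5], [4,7], [5,6], [5,7], [6,7]
  2-simplices (12): [1,2,4], [1,2,6], [1,3,5], [1,3,7], [1,4,7], [1,5,6], [2,3,5], [2,3,6], [2,4,5], [3,6,7], [4,5,7], [5,6,7]

giving chain groups C_0 ≅ Z^7, C_1 ≅ Z^18, C_2 ≅ Z^12.

∂_1: C_1 → C_0 maps an edge to its endpoints' difference, ∂[p,q] = q − p. For instance
  ∂[1,3] = [3] − [1].
The resulting 7×18 matrix has rank 6, and its Smith normal form has invariant factors (1,1,1,1,1,1).

The boundary map ∂_2: C_2 → C_1 sends each 2-simplex [p,q,r] to [q,r] − [p,r] + [p,q]. For instance
  ∂[3,6,7] = [6,7] − [3,7] + [3,6],
  ∂[2,4,5] = [4,5] − [2,5] + [2,4].
The 18×12 boundary matrix has rank 12 and Smith normal form diag(1,1,1,1,1,1,1,1,1,1,1,2).

Now H_k = ker ∂_k / im ∂_{k+1}, so:

  H_1: rank ker ∂_1 − rank ∂_2 = (18 − 6) − 12 = 0, and ∂_2 has invariant factor 2 > 1, so H_1 ≅ Z_2.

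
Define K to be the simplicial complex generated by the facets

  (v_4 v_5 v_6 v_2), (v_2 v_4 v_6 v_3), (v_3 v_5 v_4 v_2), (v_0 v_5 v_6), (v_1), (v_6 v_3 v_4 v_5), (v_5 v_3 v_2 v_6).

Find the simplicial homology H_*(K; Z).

H_0 ≅ Z^2,  H_1 = 0,  H_2 = 0,  H_3 ≅ Z.

Order the vertices as v_0 < v_1 < v_2 < v_3 < v_4 < v_5 < v_6. Listing each simplex with vertices in this order, K has dimension 3 with simplices:

  0-simplices (7): [v_0], [v_1], [v_2], [v_3], [v_4], [v_5], [v_6]
  1-simplices (12): [v_0,v_5], [v_0,v_6], [v_2,v_3], [v_2,v_4], [v_2,v_5], [v_2,v_6], [v_3,v_4], [v_3,v_5], [v_3,v_6], [v_4,v_5], [v_4,v_6], [v_5,v_6]
  2-simplices (11): (11 of them)
  3-simplices (5): [v_2,v_3,v_4,v_5], [v_2,v_3,v_4,v_6], [v_2,v_3,v_5,v_6], [v_2,v_4,v_5,v_6], [v_3,v_4,v_5,v_6]

Hence C_0 ≅ Z^7, C_1 ≅ Z^12, C_2 ≅ Z^11, C_3 ≅ Z^5.

Boundary ∂_1: C_1 → C_0 maps an edge to its endpoints' difference, ∂[p,q] = q − p. For instance
  ∂[v_2,v_3] = [v_3] − [v_2].
The 7×12 boundary matrix has rank 5 and Smith normal form diag(1,1,1,1,1).

Boundary ∂_2: C_2 → C_1 sends each 2-simplex [p,q,r] to [q,r] − [p,r] + [p,q]. For instance
  ∂[v_2,v_4,v_5] = [v_4,v_5] − [v_2,v_5] + [v_2,v_4],
  ∂[v_4,v_5,v_6] = [v_5,v_6] − [v_4,v_6] + [v_4,v_5].
As a 12×11 matrix over Z this has rank 7, with invariant factors (1,1,1,1,1,1,1).

Boundary ∂_3: C_3 → C_2 sends each 3-simplex σ to the alternating sum Σ_i (−1)^i (σ with its i-th vertex removed). For instance
  ∂[v_3,v_4,v_5,v_6] = [v_4,v_5,v_6] − [v_3,v_5,v_6] + [v_3,v_4,v_6] − [v_3,v_4,v_5],
  ∂[v_2,v_3,v_4,v_6] = [v_3,v_4,v_6] − [v_2,v_4,v_6] + [v_2,v_3,v_6] − [v_2,v_3,v_4].
The resulting 11×5 matrix has rank 4, and its Smith normal form has invariant factors (1,1,1,1).

From H_k ≅ ker(∂_k) / im(∂_{k+1}) we obtain:

  H_0: rank C_0 − rank ∂_1 = 7 − 5 = 2, and the invariant factors of ∂_1 are all 1, so H_0 = Z^2.
  H_1: rank ker ∂_1 − rank ∂_2 = (12 − 5) − 7 = 0, and the invariant factors of ∂_2 are all 1, so H_1 = 0.
  H_2: rank ker ∂_2 − rank ∂_3 = (11 − 7) − 4 = 0, and the invariant factors of ∂_3 are all 1, so H_2 = 0.
  H_3: rank ker ∂_3 − rank ∂_4 = (5 − 4) − 0 = 1, and there is no ∂_4, so H_3 = Z.

As a check, the Euler characteristic is 7 − 12 + 11 − 5 = 1, which agrees with 2 − 0 + 0 − 1 = 1.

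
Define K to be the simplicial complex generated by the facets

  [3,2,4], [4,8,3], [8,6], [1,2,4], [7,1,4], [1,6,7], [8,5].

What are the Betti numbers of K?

b_0 = 1, b_1 = 1, b_2 = 0.

Take the total order 1 < 2 < 3 < 4 < 5 < 6 < 7 < 8 on the vertex set. Then K (dimension 2) consists of the simplices:

  0-simplices (8): [1], [2], [3], [4], [5], [6], [7], [8]
  1-simplices (13): [1,2], [1,4], [1,6], [1,7], [2,3], [2,4], [3,4], [3,8], [4,7], [4,8], [5,8], [6,7], [6,8]
  2-simplices (5): [1,2,4], [1,4,7], [1,6,7], [2,3,4], [3,4,8]

so the chain groups are C_0 ≅ Z^8, C_1 ≅ Z^13, C_2 ≅ Z^5.

The boundary map ∂_1: C_1 → C_0 sends each edge [p,q] (with p < q) to q − p. For instance
  ∂[3,4] = [4] − [3].
This gives a 8×13 integer matrix of rank 7; reducing to Smith normal form yields diagonal entries (1,1,1,1,1,1,1).

∂_2: C_2 → C_1 maps a triangle to the signed sum of its edges. For instance
  ∂[3,4,8] = [4,8] − [3,8] + [3,4],
  ∂[1,2,4] = [2,4] − [1,4] + [1,2].
The resulting 13×5 matrix has rank 5, and its Smith normal form has invariant factors (1,1,1,1,1).

Reading off H_k = ker ∂_k / im ∂_{k+1}:

  H_0: rank C_0 − rank ∂_1 = 8 − 7 = 1, and the invariant factors of ∂_1 are all 1, so H_0 = Z.
  H_1: rank ker ∂_1 − rank ∂_2 = (13 − 7) − 5 = 1, and the invariant factors of ∂_2 are all 1, so H_1 = Z.
  H_2: rank ker ∂_2 − rank ∂_3 = (5 − 5) − 0 = 0, and there is no ∂_3, so H_2 = 0.

As a check, the Euler characteristic is 8 − 13 + 5 = 0, which agrees with 1 − 1 + 0 = 0.

Hence the Betti numbers are b_0 = 1, b_1 = 1, b_2 = 0.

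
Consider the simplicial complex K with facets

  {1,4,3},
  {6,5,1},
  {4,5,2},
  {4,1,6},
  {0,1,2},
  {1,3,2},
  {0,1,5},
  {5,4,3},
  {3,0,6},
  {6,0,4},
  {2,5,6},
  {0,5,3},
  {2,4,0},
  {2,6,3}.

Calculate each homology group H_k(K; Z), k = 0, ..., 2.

We work with the vertex ordering 0 < 1 < 2 < 3 < 4 < 5 < 6. The simplices of K, each written with vertices in increasing order, are:

  0-simplices (7): [0], [1], [2], [3], [4], [5], [6]
  1-simplices (21): [0,1], [0,2], [0,3], [0,4], [0,5], [0,6], [1,2], [1,3], [1,4], [1,5], [1,6], [2,3], [2,4], [2,5], [2,6], [3,4], [3,5], [3,6], [4,5], [4,6], [5,6]
  2-simplices (14): [0,1,2], [0,1,5], [0,2,4], [0,3,5], [0,3,6], [0,4,6], [1,2,3], [1,3,4], [1,4,6], [1,5,6], [2,3,6], [2,4,5], [2,5,6], [3,4,5]

Hence C_0 ≅ Z^7, C_1 ≅ Z^21, C_2 ≅ Z^14.

Boundary ∂_1: C_1 → C_0 sends each edge [p,q] (with p < q) to q − p.
As a 7×21 matrix over Z this has rank 6, with invariant factors (1,1,1,1,1,1).

The boundary map ∂_2: C_2 → C_1 sends each 2-simplex [p,q,r] to [q,r] − [p,r] + [p,q]. For instance
  ∂[2,3,6] = [3,6] − [2,6] + [2,3],
  ∂[3,4,5] = [4,5] − [3,5] + [3,4].
As a 21×14 matrix over Z this has rank 13, with invariant factors (1,1,1,1,1,1,1,1,1,1,1,1,1).

Now H_k = ker ∂_k / im ∂_{k+1}, so:

  H_0: rank C_0 − rank ∂_1 = 7 − 6 = 1, and the invariant factors of ∂_1 are all 1, so H_0 = Z.
  H_1: rank ker ∂_1 − rank ∂_2 = (21 − 6) − 13 = 2, and the invariant factors of ∂_2 are all 1, so H_1 = Z^2.
  H_2: rank ker ∂_2 − rank ∂_3 = (14 − 13) − 0 = 1, and there is no ∂_3, so H_2 = Z.

H_0 = Z,  H_1 = Z^2,  H_2 = Z.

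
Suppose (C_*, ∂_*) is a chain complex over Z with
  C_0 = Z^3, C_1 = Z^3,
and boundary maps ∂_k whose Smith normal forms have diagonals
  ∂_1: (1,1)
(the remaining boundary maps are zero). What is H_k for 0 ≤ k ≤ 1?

H_0: b_0 = 3 − 0 − 2 = 1; torsion from ∂_1 factors > 1: none. So H_0 = Z.
H_1: b_1 = 3 − 2 − 0 = 1; torsion from ∂_2 factors > 1: none. So H_1 = Z.

H_0 = Z,  H_1 = Z.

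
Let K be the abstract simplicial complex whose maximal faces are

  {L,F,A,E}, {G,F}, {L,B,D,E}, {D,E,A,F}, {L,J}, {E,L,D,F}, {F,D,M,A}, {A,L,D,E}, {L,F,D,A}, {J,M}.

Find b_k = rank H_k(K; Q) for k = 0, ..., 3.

b_0 = 1, b_1 = 1, b_2 = 0, b_3 = 1.

K has 9 vertices, 19 edges, 16 triangles, 7 3-simplices.
rank ∂_0 = 0, rank ∂_1 = 8 ⇒ b_0 = 9 − 0 − 8 = 1; all invariant factors of ∂_1 are 1 so no torsion. So H_0 ≅ Z.
rank ∂_1 = 8, rank ∂_2 = 10 ⇒ b_1 = 19 − 8 − 10 = 1; all invariant factors of ∂_2 are 1 so no torsion. So H_1 ≅ Z.
rank ∂_2 = 10, rank ∂_3 = 6 ⇒ b_2 = 16 − 10 − 6 = 0; all invariant factors of ∂_3 are 1 so no torsion. So H_2 ≅ 0.
rank ∂_3 = 6, rank ∂_4 = 0 ⇒ b_3 = 7 − 6 − 0 = 1. So H_3 ≅ Z.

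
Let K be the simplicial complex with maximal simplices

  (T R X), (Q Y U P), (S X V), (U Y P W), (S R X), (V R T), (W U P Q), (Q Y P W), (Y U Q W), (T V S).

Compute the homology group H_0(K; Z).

Order the vertices as P < Q < R < S < T < U < V < W < X < Y. Listing each simplex with vertices in this order, K has dimension 3 with simplices:

  0-simplices (10): P, Q, R, S, T, U, V, W, X, Y
  1-simplices (20): PQ, PU, PW, PY, QU, QW, QY, RS, RT, RV, RX, ST, SV, SX, TV, TX, UW, UY, VX, WY
  2-simplices (15): PQU, PQW, PQY, PUW, PUY, PWY, QUW, QUY, QWY, RSX, RTV, RTX, STV, SVX, UWY
  3-simplices (5): PQUW, PQUY, PQWY, PUWY, QUWY

giving chain groups C_0 ≅ Z^10, C_1 ≅ Z^20, C_2 ≅ Z^15, C_3 ≅ Z^5.

∂_1: C_1 → C_0 sends each edge [p,q] (with p < q) to q − p. For instance
  ∂PW = W − P.
The 10×20 boundary matrix has rank 8 and Smith normal form diag(1,1,1,1,1,1,1,1).

The boundary map ∂_2: C_2 → C_1 maps a triangle to the signed sum of its edges. For instance
  ∂QUY = UY − QY + QU,
  ∂RTX = TX − RX + RT.
This gives a 20×15 integer matrix of rank 11; reducing to Smith normal form yields diagonal entries (1,1,1,1,1,1,1,1,1,1,1).

The boundary map ∂_3: C_3 → C_2 sends each 3-simplex σ to the alternating sum Σ_i (−1)^i (σ with its i-th vertex removed). For instance
  ∂QUWY = UWY − QWY + QUY − QUW,
  ∂PQWY = QWY − PWY + PQY − PQW.
The resulting 15×5 matrix has rank 4, and its Smith normal form has invariant factors (1,1,1,1).

Computing H_k = (kernel of ∂_k) / (image of ∂_{k+1}):

  H_0: rank C_0 − rank ∂_1 = 10 − 8 = 2, and the invariant factors of ∂_1 are all 1, so H_0 = Z^2.

H_0 ≅ Z^2.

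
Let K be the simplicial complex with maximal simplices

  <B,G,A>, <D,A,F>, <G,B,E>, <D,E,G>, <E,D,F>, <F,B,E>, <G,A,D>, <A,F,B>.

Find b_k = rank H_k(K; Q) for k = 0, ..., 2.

Fix the vertex order A < B < D < E < F < G and write every simplex with vertices in increasing order. Then dim K = 2 and the simplices of K are:

  0-simplices (6): A, B, D, E, F, G
  1-simplices (12): AB, AD, AF, AG, BE, BF, BG, DE, DF, DG, EF, EG
  2-simplices (8): ABF, ABG, ADF, ADG, BEF, BEG, DEF, DEG

Hence C_0 ≅ Z^6, C_1 ≅ Z^12, C_2 ≅ Z^8.

The boundary map ∂_1: C_1 → C_0 sends each edge [p,q] (with p < q) to q − p.
The 6×12 boundary matrix has rank 5 and Smith normal form diag(1,1,1,1,1).

Boundary ∂_2: C_2 → C_1 maps a triangle to the signed sum of its edges. For instance
  ∂BEF = EF − BF + BE,
  ∂DEG = EG − DG + DE.
The 12×8 boundary matrix has rank 7 and Smith normal form diag(1,1,1,1,1,1,1).

From H_k ≅ ker(∂_k) / im(∂_{k+1}) we obtain:

  H_0: rank C_0 − rank ∂_1 = 6 − 5 = 1, and the invariant factors of ∂_1 are all 1, so H_0 ≅ Z.
  H_1: rank ker ∂_1 − rank ∂_2 = (12 − 5) − 7 = 0, and the invariant factors of ∂_2 are all 1, so H_1 ≅ 0.
  H_2: rank ker ∂_2 − rank ∂_3 = (8 − 7) − 0 = 1, and there is no ∂_3, so H_2 ≅ Z.

As a check, the Euler characteristic is 6 − 12 + 8 = 2, which agrees with 1 − 0 + 1 = 2.
(K is a triangulation of the 2-sphere S^2.)

Hence the Betti numbers are b_0 = 1, b_1 = 0, b_2 = 1.

b_0 = 1, b_1 = 0, b_2 = 1.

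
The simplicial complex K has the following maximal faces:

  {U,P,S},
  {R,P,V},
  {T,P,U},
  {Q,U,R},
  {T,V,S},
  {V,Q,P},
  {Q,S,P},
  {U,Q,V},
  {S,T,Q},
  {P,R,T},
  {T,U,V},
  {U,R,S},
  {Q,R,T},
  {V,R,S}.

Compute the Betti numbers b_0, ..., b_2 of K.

Fix the vertex order P < Q < R < S < T < U < V and write every simplex with vertices in increasing order. Then dim K = 2 and the simplices of K are:

  0-simplices (7): P, Q, R, S, T, U, V
  1-simplices (21): PQ, PR, PS, PT, PU, PV, QR, QS, QT, QU, QV, RS, RT, RU, RV, ST, SU, SV, TU, TV, UV
  2-simplices (14): PQS, PQV, PRT, PRV, PSU, PTU, QRT, QRU, QST, QUV, RSU, RSV, STV, TUV

so the chain groups are C_0 ≅ Z^7, C_1 ≅ Z^21, C_2 ≅ Z^14.

Boundary ∂_1: C_1 → C_0 is given by ∂[p,q] = [q] − [p]. For instance
  ∂PU = U − P.
This gives a 7×21 integer matrix of rank 6; reducing to Smith normal form yields diagonal entries (1,1,1,1,1,1).

∂_2: C_2 → C_1 acts by ∂[p,q,r] = [q,r] − [p,r] + [p,q]. For instance
  ∂RSU = SU − RU + RS,
  ∂STV = TV − SV + ST.
The 21×14 boundary matrix has rank 13 and Smith normal form diag(1,1,1,1,1,1,1,1,1,1,1,1,1).

From H_k ≅ ker(∂_k) / im(∂_{k+1}) we obtain:

  H_0: rank C_0 − rank ∂_1 = 7 − 6 = 1, and the invariant factors of ∂_1 are all 1, so H_0 = Z.
  H_1: rank ker ∂_1 − rank ∂_2 = (21 − 6) − 13 = 2, and the invariant factors of ∂_2 are all 1, so H_1 = Z^2.
  H_2: rank ker ∂_2 − rank ∂_3 = (14 − 13) − 0 = 1, and there is no ∂_3, so H_2 = Z.

(K is a triangulation of the torus T^2.)

Hence the Betti numbers are b_0 = 1, b_1 = 2, b_2 = 1.

b_0 = 1, b_1 = 2, b_2 = 1.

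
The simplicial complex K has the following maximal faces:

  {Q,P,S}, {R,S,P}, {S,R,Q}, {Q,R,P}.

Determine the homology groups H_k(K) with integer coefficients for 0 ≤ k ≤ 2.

H_0 = Z,  H_1 = 0,  H_2 = Z.

Take the total order P < Q < R < S on the vertex set. Then K (dimension 2) consists of the simplices:

  0-simplices (4): P, Q, R, S
  1-simplices (6): PQ, PR, PS, QR, QS, RS
  2-simplices (4): PQR, PQS, PRS, QRS

so the chain groups are C_0 ≅ Z^4, C_1 ≅ Z^6, C_2 ≅ Z^4.

Boundary ∂_1: C_1 → C_0 is given by ∂[p,q] = [q] − [p]. For instance
  ∂RS = S − R.
As a 4×6 matrix over Z this has rank 3, with invariant factors (1,1,1).

Boundary ∂_2: C_2 → C_1 acts by ∂[p,q,r] = [q,r] − [p,r] + [p,q]. For instance
  ∂PRS = RS − PS + PR,
  ∂PQS = QS − PS + PQ.
The 6×4 boundary matrix has rank 3 and Smith normal form diag(1,1,1).

Computing H_k = (kernel of ∂_k) / (image of ∂_{k+1}):

  H_0: rank C_0 − rank ∂_1 = 4 − 3 = 1, and the invariant factors of ∂_1 are all 1, so H_0 = Z.
  H_1: rank ker ∂_1 − rank ∂_2 = (6 − 3) − 3 = 0, and the invariant factors of ∂_2 are all 1, so H_1 = 0.
  H_2: rank ker ∂_2 − rank ∂_3 = (4 − 3) − 0 = 1, and there is no ∂_3, so H_2 = Z.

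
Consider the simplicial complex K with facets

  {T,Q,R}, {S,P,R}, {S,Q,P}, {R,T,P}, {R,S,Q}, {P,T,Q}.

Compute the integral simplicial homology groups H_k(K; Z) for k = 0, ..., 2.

Take the total order P < Q < R < S < T on the vertex set. Then K (dimension 2) consists of the simplices:

  0-simplices (5): P, Q, R, S, T
  1-simplices (9): PQ, PR, PS, PT, QR, QS, QT, RS, RT
  2-simplices (6): PQS, PQT, PRS, PRT, QRS, QRT

giving chain groups C_0 ≅ Z^5, C_1 ≅ Z^9, C_2 ≅ Z^6.

∂_1: C_1 → C_0 sends each edge [p,q] (with p < q) to q − p.
As a 5×9 matrix over Z this has rank 4, with invariant factors (1,1,1,1).

∂_2: C_2 → C_1 maps a triangle to the signed sum of its edges. For instance
  ∂PQT = QT − PT + PQ,
  ∂PQS = QS − PS + PQ.
The 9×6 boundary matrix has rank 5 and Smith normal form diag(1,1,1,1,1).

From H_k ≅ ker(∂_k) / im(∂_{k+1}) we obtain:

  H_0: rank C_0 − rank ∂_1 = 5 − 4 = 1, and the invariant factors of ∂_1 are all 1, so H_0 ≅ Z.
  H_1: rank ker ∂_1 − rank ∂_2 = (9 − 4) − 5 = 0, and the invariant factors of ∂_2 are all 1, so H_1 ≅ 0.
  H_2: rank ker ∂_2 − rank ∂_3 = (6 − 5) − 0 = 1, and there is no ∂_3, so H_2 ≅ Z.

H_0 ≅ Z,  H_1 = 0,  H_2 ≅ Z.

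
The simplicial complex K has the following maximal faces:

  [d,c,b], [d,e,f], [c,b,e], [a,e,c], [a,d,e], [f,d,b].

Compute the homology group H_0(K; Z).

H_0 = Z.

Take the total order a < b < c < d < e < f on the vertex set. Then K (dimension 2) consists of the simplices:

  0-simplices (6): a, b, c, d, e, f
  1-simplices (12): ac, ad, ae, bc, bd, be, bf, cd, ce, de, df, ef
  2-simplices (6): ace, ade, bcd, bce, bdf, def

so the chain groups are C_0 ≅ Z^6, C_1 ≅ Z^12, C_2 ≅ Z^6.

Boundary ∂_1: C_1 → C_0 sends each edge [p,q] (with p < q) to q − p.
As a 6×12 matrix over Z this has rank 5, with invariant factors (1,1,1,1,1).

Boundary ∂_2: C_2 → C_1 acts by ∂[p,q,r] = [q,r] − [p,r] + [p,q]. For instance
  ∂def = ef − df + de,
  ∂bce = ce − be + bc.
As a 12×6 matrix over Z this has rank 6, with invariant factors (1,1,1,1,1,1).

Reading off H_k = ker ∂_k / im ∂_{k+1}:

  H_0: rank C_0 − rank ∂_1 = 6 − 5 = 1, and the invariant factors of ∂_1 are all 1, so H_0 = Z.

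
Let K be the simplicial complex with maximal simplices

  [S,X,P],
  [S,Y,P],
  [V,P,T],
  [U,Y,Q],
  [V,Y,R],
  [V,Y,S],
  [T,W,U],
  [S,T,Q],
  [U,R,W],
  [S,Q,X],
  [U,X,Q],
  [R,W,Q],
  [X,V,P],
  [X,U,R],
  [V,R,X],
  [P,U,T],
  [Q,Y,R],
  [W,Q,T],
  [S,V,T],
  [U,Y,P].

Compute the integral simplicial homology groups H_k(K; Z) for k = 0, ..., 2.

Order the vertices as P < Q < R < S < T < U < V < W < X < Y. Listing each simplex with vertices in this order, K has dimension 2 with simplices:

  0-simplices (10): P, Q, R, S, T, U, V, W, X, Y
  1-simplices (30): PS, PT, PU, PV, PX, PY, QR, QS, QT, QU, QW, QX, QY, RU, RV, RW, RX, RY, ST, SV, SX, SY, TU, TV, TW, UW, UX, UY, VX, VY
  2-simplices (20): PSX, PSY, PTU, PTV, PUY, PVX, QRW, QRY, QST, QSX, QTW, QUX, QUY, RUW, RUX, RVX, RVY, STV, SVY, TUW

Hence C_0 ≅ Z^10, C_1 ≅ Z^30, C_2 ≅ Z^20.

∂_1: C_1 → C_0 sends each edge [p,q] (with p < q) to q − p.
The 10×30 boundary matrix has rank 9 and Smith normal form diag(1,1,1,1,1,1,1,1,1).

Boundary ∂_2: C_2 → C_1 sends each 2-simplex [p,q,r] to [q,r] − [p,r] + [p,q]. For instance
  ∂TUW = UW − TW + TU,
  ∂QRY = RY − QY + QR.
This gives a 30×20 integer matrix of rank 20; reducing to Smith normal form yields diagonal entries (1,1,1,1,1,1,1,1,1,1,1,1,1,1,1,1,1,1,1,2).

From H_k ≅ ker(∂_k) / im(∂_{k+1}) we obtain:

  H_0: rank C_0 − rank ∂_1 = 10 − 9 = 1, and the invariant factors of ∂_1 are all 1, so H_0 = Z.
  H_1: rank ker ∂_1 − rank ∂_2 = (30 − 9) − 20 = 1, and ∂_2 has invariant factor 2 > 1, so H_1 = Z ⊕ Z/2Z.
  H_2: rank ker ∂_2 − rank ∂_3 = (20 − 20) − 0 = 0, and there is no ∂_3, so H_2 = 0.

(K is a triangulation of the Klein bottle.)

H_0 = Z,  H_1 = Z ⊕ Z/2Z,  H_2 = 0.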